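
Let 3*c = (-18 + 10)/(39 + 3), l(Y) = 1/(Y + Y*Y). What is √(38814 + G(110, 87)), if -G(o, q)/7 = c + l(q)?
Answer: √568770708682/3828 ≈ 197.01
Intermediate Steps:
l(Y) = 1/(Y + Y²)
c = -4/63 (c = ((-18 + 10)/(39 + 3))/3 = (-8/42)/3 = (-8*1/42)/3 = (⅓)*(-4/21) = -4/63 ≈ -0.063492)
G(o, q) = 4/9 - 7/(q*(1 + q)) (G(o, q) = -7*(-4/63 + 1/(q*(1 + q))) = 4/9 - 7/(q*(1 + q)))
√(38814 + G(110, 87)) = √(38814 + (⅑)*(-63 + 4*87*(1 + 87))/(87*(1 + 87))) = √(38814 + (⅑)*(1/87)*(-63 + 4*87*88)/88) = √(38814 + (⅑)*(1/87)*(1/88)*(-63 + 30624)) = √(38814 + (⅑)*(1/87)*(1/88)*30561) = √(38814 + 10187/22968) = √(891490139/22968) = √568770708682/3828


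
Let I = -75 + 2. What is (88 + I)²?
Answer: 225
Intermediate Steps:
I = -73
(88 + I)² = (88 - 73)² = 15² = 225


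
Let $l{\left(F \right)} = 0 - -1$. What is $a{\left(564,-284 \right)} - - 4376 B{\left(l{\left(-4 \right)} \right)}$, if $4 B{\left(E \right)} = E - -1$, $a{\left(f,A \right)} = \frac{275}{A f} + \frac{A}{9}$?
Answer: $\frac{1036231111}{480528} \approx 2156.4$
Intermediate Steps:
$l{\left(F \right)} = 1$ ($l{\left(F \right)} = 0 + 1 = 1$)
$a{\left(f,A \right)} = \frac{A}{9} + \frac{275}{A f}$ ($a{\left(f,A \right)} = 275 \frac{1}{A f} + A \frac{1}{9} = \frac{275}{A f} + \frac{A}{9} = \frac{A}{9} + \frac{275}{A f}$)
$B{\left(E \right)} = \frac{1}{4} + \frac{E}{4}$ ($B{\left(E \right)} = \frac{E - -1}{4} = \frac{E + 1}{4} = \frac{1 + E}{4} = \frac{1}{4} + \frac{E}{4}$)
$a{\left(564,-284 \right)} - - 4376 B{\left(l{\left(-4 \right)} \right)} = \left(\frac{1}{9} \left(-284\right) + \frac{275}{\left(-284\right) 564}\right) - - 4376 \left(\frac{1}{4} + \frac{1}{4} \cdot 1\right) = \left(- \frac{284}{9} + 275 \left(- \frac{1}{284}\right) \frac{1}{564}\right) - - 4376 \left(\frac{1}{4} + \frac{1}{4}\right) = \left(- \frac{284}{9} - \frac{275}{160176}\right) - \left(-4376\right) \frac{1}{2} = - \frac{15164153}{480528} - -2188 = - \frac{15164153}{480528} + 2188 = \frac{1036231111}{480528}$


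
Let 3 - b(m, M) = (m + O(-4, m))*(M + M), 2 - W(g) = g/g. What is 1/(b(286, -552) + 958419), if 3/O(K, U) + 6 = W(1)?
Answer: 5/6367518 ≈ 7.8523e-7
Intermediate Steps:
W(g) = 1 (W(g) = 2 - g/g = 2 - 1*1 = 2 - 1 = 1)
O(K, U) = -⅗ (O(K, U) = 3/(-6 + 1) = 3/(-5) = 3*(-⅕) = -⅗)
b(m, M) = 3 - 2*M*(-⅗ + m) (b(m, M) = 3 - (m - ⅗)*(M + M) = 3 - (-⅗ + m)*2*M = 3 - 2*M*(-⅗ + m))
1/(b(286, -552) + 958419) = 1/((3 + (6/5)*(-552) - 2*(-552)*286) + 958419) = 1/((3 - 3312/5 + 315744) + 958419) = 1/(1575423/5 + 958419) = 1/(6367518/5) = 5/6367518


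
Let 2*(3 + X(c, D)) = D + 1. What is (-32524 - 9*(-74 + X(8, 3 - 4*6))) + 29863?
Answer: -1878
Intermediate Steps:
X(c, D) = -5/2 + D/2 (X(c, D) = -3 + (D + 1)/2 = -3 + (1 + D)/2 = -3 + (1/2 + D/2) = -5/2 + D/2)
(-32524 - 9*(-74 + X(8, 3 - 4*6))) + 29863 = (-32524 - 9*(-74 + (-5/2 + (3 - 4*6)/2))) + 29863 = (-32524 - 9*(-74 + (-5/2 + (3 - 24)/2))) + 29863 = (-32524 - 9*(-74 + (-5/2 + (1/2)*(-21)))) + 29863 = (-32524 - 9*(-74 + (-5/2 - 21/2))) + 29863 = (-32524 - 9*(-74 - 13)) + 29863 = (-32524 - 9*(-87)) + 29863 = (-32524 + 783) + 29863 = -31741 + 29863 = -1878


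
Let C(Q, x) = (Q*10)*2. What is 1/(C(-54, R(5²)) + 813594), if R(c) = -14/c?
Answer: 1/812514 ≈ 1.2307e-6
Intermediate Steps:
C(Q, x) = 20*Q (C(Q, x) = (10*Q)*2 = 20*Q)
1/(C(-54, R(5²)) + 813594) = 1/(20*(-54) + 813594) = 1/(-1080 + 813594) = 1/812514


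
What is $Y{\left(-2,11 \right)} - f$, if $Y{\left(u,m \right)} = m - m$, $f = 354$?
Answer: $-354$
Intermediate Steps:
$Y{\left(u,m \right)} = 0$
$Y{\left(-2,11 \right)} - f = 0 - 354 = -354$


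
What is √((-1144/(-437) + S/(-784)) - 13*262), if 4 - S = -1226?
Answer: I*√509788232894/12236 ≈ 58.352*I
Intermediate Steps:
S = 1230 (S = 4 - 1*(-1226) = 4 + 1226 = 1230)
√((-1144/(-437) + S/(-784)) - 13*262) = √((-1144/(-437) + 1230/(-784)) - 13*262) = √((-1144*(-1/437) + 1230*(-1/784)) - 3406) = √((1144/437 - 615/392) - 3406) = √(179693/171304 - 3406) = √(-583281731/171304) = I*√509788232894/12236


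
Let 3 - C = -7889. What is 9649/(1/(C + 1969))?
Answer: 95148789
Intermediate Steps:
C = 7892 (C = 3 - 1*(-7889) = 3 + 7889 = 7892)
9649/(1/(C + 1969)) = 9649/(1/(7892 + 1969)) = 9649/(1/9861) = 9649*9861 = 95148789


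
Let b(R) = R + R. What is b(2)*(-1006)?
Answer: -4024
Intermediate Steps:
b(R) = 2*R
b(2)*(-1006) = (2*2)*(-1006) = 4*(-1006) = -4024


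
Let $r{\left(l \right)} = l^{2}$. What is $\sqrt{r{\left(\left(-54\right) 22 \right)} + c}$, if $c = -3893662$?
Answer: $i \sqrt{2482318} \approx 1575.5 i$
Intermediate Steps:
$\sqrt{r{\left(\left(-54\right) 22 \right)} + c} = \sqrt{\left(\left(-54\right) 22\right)^{2} - 3893662} = \sqrt{\left(-1188\right)^{2} - 3893662} = \sqrt{1411344 - 3893662} = \sqrt{-2482318} = i \sqrt{2482318}$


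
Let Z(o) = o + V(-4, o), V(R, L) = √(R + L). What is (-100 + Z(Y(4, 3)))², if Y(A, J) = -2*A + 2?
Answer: (106 - I*√10)² ≈ 11226.0 - 670.4*I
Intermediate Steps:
V(R, L) = √(L + R)
Y(A, J) = 2 - 2*A
Z(o) = o + √(-4 + o) (Z(o) = o + √(o - 4) = o + √(-4 + o))
(-100 + Z(Y(4, 3)))² = (-100 + ((2 - 2*4) + √(-4 + (2 - 2*4))))² = (-100 + ((2 - 8) + √(-4 + (2 - 8))))² = (-100 + (-6 + √(-4 - 6)))² = (-100 + (-6 + √(-10)))² = (-100 + (-6 + I*√10))² = (-106 + I*√10)²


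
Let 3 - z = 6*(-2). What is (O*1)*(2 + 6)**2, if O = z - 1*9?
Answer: 384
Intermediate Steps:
z = 15 (z = 3 - 6*(-2) = 3 - 1*(-12) = 3 + 12 = 15)
O = 6 (O = 15 - 1*9 = 15 - 9 = 6)
(O*1)*(2 + 6)**2 = (6*1)*(2 + 6)**2 = 6*8**2 = 6*64 = 384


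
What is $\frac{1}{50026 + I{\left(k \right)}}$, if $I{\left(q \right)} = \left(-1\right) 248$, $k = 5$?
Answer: $\frac{1}{49778} \approx 2.0089 \cdot 10^{-5}$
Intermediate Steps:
$I{\left(q \right)} = -248$
$\frac{1}{50026 + I{\left(k \right)}} = \frac{1}{50026 - 248} = \frac{1}{49778}$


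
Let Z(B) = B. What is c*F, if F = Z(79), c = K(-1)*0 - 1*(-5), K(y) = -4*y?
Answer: 395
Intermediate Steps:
c = 5 (c = -4*(-1)*0 - 1*(-5) = 4*0 + 5 = 0 + 5 = 5)
F = 79
c*F = 5*79 = 395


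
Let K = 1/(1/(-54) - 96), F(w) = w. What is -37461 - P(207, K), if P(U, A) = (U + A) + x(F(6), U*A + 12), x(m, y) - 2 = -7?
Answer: -195282601/5185 ≈ -37663.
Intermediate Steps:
x(m, y) = -5 (x(m, y) = 2 - 7 = -5)
K = -54/5185 (K = 1/(-1/54 - 96) = 1/(-5185/54) = -54/5185 ≈ -0.010415)
P(U, A) = -5 + A + U (P(U, A) = (U + A) - 5 = (A + U) - 5 = -5 + A + U)
-37461 - P(207, K) = -37461 - (-5 - 54/5185 + 207) = -37461 - 1*1047316/5185 = -37461 - 1047316/5185 = -195282601/5185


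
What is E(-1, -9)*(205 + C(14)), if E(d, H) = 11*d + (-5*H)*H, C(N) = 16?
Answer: -91936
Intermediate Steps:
E(d, H) = -5*H² + 11*d (E(d, H) = 11*d - 5*H² = -5*H² + 11*d)
E(-1, -9)*(205 + C(14)) = (-5*(-9)² + 11*(-1))*(205 + 16) = (-5*81 - 11)*221 = (-405 - 11)*221 = -416*221 = -91936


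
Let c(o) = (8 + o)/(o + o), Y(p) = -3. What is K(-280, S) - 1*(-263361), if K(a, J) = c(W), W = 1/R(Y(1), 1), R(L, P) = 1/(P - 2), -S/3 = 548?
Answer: 526715/2 ≈ 2.6336e+5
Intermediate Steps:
S = -1644 (S = -3*548 = -1644)
R(L, P) = 1/(-2 + P)
W = -1 (W = 1/(1/(-2 + 1)) = 1/(1/(-1)) = 1/(-1) = -1)
c(o) = (8 + o)/(2*o) (c(o) = (8 + o)/((2*o)) = (8 + o)*(1/(2*o)) = (8 + o)/(2*o))
K(a, J) = -7/2 (K(a, J) = (1/2)*(8 - 1)/(-1) = (1/2)*(-1)*7 = -7/2)
K(-280, S) - 1*(-263361) = -7/2 - 1*(-263361) = -7/2 + 263361 = 526715/2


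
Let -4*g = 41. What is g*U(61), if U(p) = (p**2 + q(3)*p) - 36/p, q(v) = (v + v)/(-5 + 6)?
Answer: -10220111/244 ≈ -41886.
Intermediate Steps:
g = -41/4 (g = -1/4*41 = -41/4 ≈ -10.250)
q(v) = 2*v (q(v) = (2*v)/1 = (2*v)*1 = 2*v)
U(p) = p**2 - 36/p + 6*p (U(p) = (p**2 + (2*3)*p) - 36/p = (p**2 + 6*p) - 36/p = p**2 - 36/p + 6*p)
g*U(61) = -41*(-36 + 61**2*(6 + 61))/(4*61) = -41*(-36 + 3721*67)/244 = -41*(-36 + 249307)/244 = -41*249271/244 = -41/4*249271/61 = -10220111/244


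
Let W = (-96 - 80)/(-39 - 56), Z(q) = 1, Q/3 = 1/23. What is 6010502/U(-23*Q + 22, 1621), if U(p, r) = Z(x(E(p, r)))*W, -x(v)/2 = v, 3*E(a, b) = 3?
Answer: 285498845/88 ≈ 3.2443e+6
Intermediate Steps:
E(a, b) = 1 (E(a, b) = (⅓)*3 = 1)
x(v) = -2*v
Q = 3/23 ≈ 0.13043
W = 176/95 (W = -176/(-95) = -176*(-1/95) = 176/95 ≈ 1.8526)
U(p, r) = 176/95 (U(p, r) = 1*(176/95) = 176/95)
6010502/U(-23*Q + 22, 1621) = 6010502/(176/95) = 6010502*(95/176) = 285498845/88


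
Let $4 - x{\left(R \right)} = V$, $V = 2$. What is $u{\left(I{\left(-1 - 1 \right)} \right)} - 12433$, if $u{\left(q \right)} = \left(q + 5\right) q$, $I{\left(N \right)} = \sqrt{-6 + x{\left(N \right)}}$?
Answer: $-12437 + 10 i \approx -12437.0 + 10.0 i$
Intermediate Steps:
$x{\left(R \right)} = 2$ ($x{\left(R \right)} = 4 - 2 = 2$)
$I{\left(N \right)} = 2 i$ ($I{\left(N \right)} = \sqrt{-6 + 2} = \sqrt{-4} = 2 i$)
$u{\left(q \right)} = q \left(5 + q\right)$ ($u{\left(q \right)} = \left(5 + q\right) q = q \left(5 + q\right)$)
$u{\left(I{\left(-1 - 1 \right)} \right)} - 12433 = 2 i \left(5 + 2 i\right) - 12433 = -12433 + 2 i \left(5 + 2 i\right)$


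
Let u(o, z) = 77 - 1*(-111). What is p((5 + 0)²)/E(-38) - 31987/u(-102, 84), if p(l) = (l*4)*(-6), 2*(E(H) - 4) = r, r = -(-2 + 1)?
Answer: -171161/564 ≈ -303.48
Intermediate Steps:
u(o, z) = 188 (u(o, z) = 77 + 111 = 188)
r = 1 (r = -1*(-1) = 1)
E(H) = 9/2 (E(H) = 4 + (½)*1 = 4 + ½ = 9/2)
p(l) = -24*l (p(l) = (4*l)*(-6) = -24*l)
p((5 + 0)²)/E(-38) - 31987/u(-102, 84) = (-24*(5 + 0)²)/(9/2) - 31987/188 = -24*5²*(2/9) - 31987*1/188 = -24*25*(2/9) - 31987/188 = -600*2/9 - 31987/188 = -400/3 - 31987/188 = -171161/564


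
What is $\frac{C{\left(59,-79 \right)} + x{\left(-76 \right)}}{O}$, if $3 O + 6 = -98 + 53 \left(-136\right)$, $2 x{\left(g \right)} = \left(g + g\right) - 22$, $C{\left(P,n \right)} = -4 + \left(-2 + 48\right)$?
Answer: $\frac{135}{7312} \approx 0.018463$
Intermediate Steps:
$C{\left(P,n \right)} = 42$ ($C{\left(P,n \right)} = -4 + 46 = 42$)
$x{\left(g \right)} = -11 + g$ ($x{\left(g \right)} = \frac{\left(g + g\right) - 22}{2} = \frac{2 g - 22}{2} = \frac{-22 + 2 g}{2} = -11 + g$)
$O = - \frac{7312}{3}$ ($O = -2 + \frac{-98 + 53 \left(-136\right)}{3} = -2 + \frac{-98 - 7208}{3} = -2 + \frac{1}{3} \left(-7306\right) = -2 - \frac{7306}{3} = - \frac{7312}{3} \approx -2437.3$)
$\frac{C{\left(59,-79 \right)} + x{\left(-76 \right)}}{O} = \frac{42 - 87}{- \frac{7312}{3}} = \left(42 - 87\right) \left(- \frac{3}{7312}\right) = \left(-45\right) \left(- \frac{3}{7312}\right) = \frac{135}{7312}$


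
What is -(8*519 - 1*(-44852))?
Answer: -49004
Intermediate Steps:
-(8*519 - 1*(-44852)) = -(4152 + 44852) = -1*49004 = -49004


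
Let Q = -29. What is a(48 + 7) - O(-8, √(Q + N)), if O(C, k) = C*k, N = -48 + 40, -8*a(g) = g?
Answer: -55/8 + 8*I*√37 ≈ -6.875 + 48.662*I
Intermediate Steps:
a(g) = -g/8
N = -8
a(48 + 7) - O(-8, √(Q + N)) = -(48 + 7)/8 - (-8)*√(-29 - 8) = -⅛*55 - (-8)*√(-37) = -55/8 - (-8)*I*√37 = -55/8 + 8*I*√37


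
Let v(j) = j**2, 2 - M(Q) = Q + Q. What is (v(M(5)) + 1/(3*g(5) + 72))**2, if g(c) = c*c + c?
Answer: 107516161/26244 ≈ 4096.8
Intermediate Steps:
M(Q) = 2 - 2*Q (M(Q) = 2 - (Q + Q) = 2 - 2*Q)
g(c) = c + c**2 (g(c) = c**2 + c = c + c**2)
(v(M(5)) + 1/(3*g(5) + 72))**2 = ((2 - 2*5)**2 + 1/(3*(5*(1 + 5)) + 72))**2 = ((2 - 10)**2 + 1/(3*(5*6) + 72))**2 = ((-8)**2 + 1/(3*30 + 72))**2 = (64 + 1/(90 + 72))**2 = (64 + 1/162)**2 = (10369/162)**2 = 107516161/26244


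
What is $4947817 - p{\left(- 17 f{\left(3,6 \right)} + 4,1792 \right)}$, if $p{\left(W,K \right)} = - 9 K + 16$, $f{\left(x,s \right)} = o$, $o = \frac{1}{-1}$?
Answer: $4963929$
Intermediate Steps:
$o = -1$
$f{\left(x,s \right)} = -1$
$p{\left(W,K \right)} = 16 - 9 K$
$4947817 - p{\left(- 17 f{\left(3,6 \right)} + 4,1792 \right)} = 4947817 - \left(16 - 16128\right) = 4947817 - -16112 = 4947817 + 16112 = 4963929$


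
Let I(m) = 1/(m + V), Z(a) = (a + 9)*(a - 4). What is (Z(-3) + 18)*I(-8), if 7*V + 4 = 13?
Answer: 168/47 ≈ 3.5745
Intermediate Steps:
V = 9/7 (V = -4/7 + (⅐)*13 = -4/7 + 13/7 = 9/7 ≈ 1.2857)
Z(a) = (-4 + a)*(9 + a) (Z(a) = (9 + a)*(-4 + a) = (-4 + a)*(9 + a))
I(m) = 1/(9/7 + m) (I(m) = 1/(m + 9/7) = 1/(9/7 + m))
(Z(-3) + 18)*I(-8) = ((-36 + (-3)² + 5*(-3)) + 18)*(7/(9 + 7*(-8))) = ((-36 + 9 - 15) + 18)*(7/(9 - 56)) = (-42 + 18)*(7/(-47)) = -168*(-1)/47 = -24*(-7/47) = 168/47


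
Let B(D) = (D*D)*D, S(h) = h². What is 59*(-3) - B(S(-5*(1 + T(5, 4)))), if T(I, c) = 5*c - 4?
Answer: -377149515802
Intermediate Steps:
T(I, c) = -4 + 5*c
B(D) = D³ (B(D) = D²*D = D³)
59*(-3) - B(S(-5*(1 + T(5, 4)))) = 59*(-3) - ((-5*(1 + (-4 + 5*4)))²)³ = -177 - ((-5*(1 + (-4 + 20)))²)³ = -177 - ((-5*(1 + 16))²)³ = -177 - ((-5*17)²)³ = -177 - ((-85)²)³ = -177 - 1*7225³ = -177 - 1*377149515625 = -177 - 377149515625 = -377149515802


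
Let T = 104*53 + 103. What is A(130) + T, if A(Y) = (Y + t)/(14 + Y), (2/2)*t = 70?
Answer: 101095/18 ≈ 5616.4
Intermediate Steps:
t = 70
T = 5615 (T = 5512 + 103 = 5615)
A(Y) = (70 + Y)/(14 + Y) (A(Y) = (Y + 70)/(14 + Y) = (70 + Y)/(14 + Y))
A(130) + T = (70 + 130)/(14 + 130) + 5615 = 200/144 + 5615 = (1/144)*200 + 5615 = 25/18 + 5615 = 101095/18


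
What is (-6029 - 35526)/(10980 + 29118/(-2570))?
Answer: -53398175/14094741 ≈ -3.7885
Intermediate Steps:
(-6029 - 35526)/(10980 + 29118/(-2570)) = -41555/(10980 + 29118*(-1/2570)) = -41555/(10980 - 14559/1285) = -41555/14094741/1285 = -41555*1285/14094741 = -53398175/14094741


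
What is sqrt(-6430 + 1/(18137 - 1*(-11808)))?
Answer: I*sqrt(5765800420805)/29945 ≈ 80.187*I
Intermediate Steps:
sqrt(-6430 + 1/(18137 - 1*(-11808))) = sqrt(-6430 + 1/(18137 + 11808)) = sqrt(-6430 + 1/29945) = sqrt(-192546349/29945) = I*sqrt(5765800420805)/29945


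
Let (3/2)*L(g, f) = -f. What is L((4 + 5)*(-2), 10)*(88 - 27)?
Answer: -1220/3 ≈ -406.67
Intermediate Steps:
L(g, f) = -2*f/3 (L(g, f) = 2*(-f)/3 = -2*f/3)
L((4 + 5)*(-2), 10)*(88 - 27) = (-⅔*10)*(88 - 27) = -20/3*61 = -1220/3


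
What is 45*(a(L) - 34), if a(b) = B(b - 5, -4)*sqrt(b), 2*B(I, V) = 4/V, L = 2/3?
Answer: -1530 - 15*sqrt(6)/2 ≈ -1548.4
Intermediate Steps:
L = 2/3 (L = 2*(1/3) = 2/3 ≈ 0.66667)
B(I, V) = 2/V (B(I, V) = (4/V)/2 = 2/V)
a(b) = -sqrt(b)/2 (a(b) = (2/(-4))*sqrt(b) = (2*(-1/4))*sqrt(b) = -sqrt(b)/2)
45*(a(L) - 34) = 45*(-sqrt(6)/6 - 34) = 45*(-34 - sqrt(6)/6) = -1530 - 15*sqrt(6)/2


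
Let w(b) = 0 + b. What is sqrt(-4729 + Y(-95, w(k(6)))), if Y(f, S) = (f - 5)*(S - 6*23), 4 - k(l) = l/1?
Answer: sqrt(9271) ≈ 96.286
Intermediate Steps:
k(l) = 4 - l (k(l) = 4 - l/1 = 4 - l)
w(b) = b
Y(f, S) = (-138 + S)*(-5 + f) (Y(f, S) = (-5 + f)*(S - 138) = (-5 + f)*(-138 + S) = (-138 + S)*(-5 + f))
sqrt(-4729 + Y(-95, w(k(6)))) = sqrt(-4729 + (690 - 138*(-95) - 5*(4 - 1*6) + (4 - 1*6)*(-95))) = sqrt(-4729 + (690 + 13110 - 5*(4 - 6) + (4 - 6)*(-95))) = sqrt(-4729 + (690 + 13110 - 5*(-2) - 2*(-95))) = sqrt(-4729 + (690 + 13110 + 10 + 190)) = sqrt(-4729 + 14000) = sqrt(9271)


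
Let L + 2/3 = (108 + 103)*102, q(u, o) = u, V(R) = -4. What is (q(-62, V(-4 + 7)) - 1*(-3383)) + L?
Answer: 74527/3 ≈ 24842.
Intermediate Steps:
L = 64564/3 (L = -2/3 + (108 + 103)*102 = -2/3 + 211*102 = -2/3 + 21522 = 64564/3 ≈ 21521.)
(q(-62, V(-4 + 7)) - 1*(-3383)) + L = (-62 - 1*(-3383)) + 64564/3 = (-62 + 3383) + 64564/3 = 3321 + 64564/3 = 74527/3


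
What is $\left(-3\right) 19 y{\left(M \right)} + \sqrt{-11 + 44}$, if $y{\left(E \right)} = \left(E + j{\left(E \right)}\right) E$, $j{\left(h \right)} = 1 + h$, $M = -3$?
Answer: $-855 + \sqrt{33} \approx -849.26$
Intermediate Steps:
$y{\left(E \right)} = E \left(1 + 2 E\right)$ ($y{\left(E \right)} = \left(E + \left(1 + E\right)\right) E = \left(1 + 2 E\right) E = E \left(1 + 2 E\right)$)
$\left(-3\right) 19 y{\left(M \right)} + \sqrt{-11 + 44} = \left(-3\right) 19 \left(- 3 \left(1 + 2 \left(-3\right)\right)\right) + \sqrt{-11 + 44} = - 57 \left(- 3 \left(1 - 6\right)\right) + \sqrt{33} = - 57 \left(\left(-3\right) \left(-5\right)\right) + \sqrt{33} = \left(-57\right) 15 + \sqrt{33} = -855 + \sqrt{33}$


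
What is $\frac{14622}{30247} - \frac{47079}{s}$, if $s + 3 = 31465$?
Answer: $- \frac{963961149}{951631114} \approx -1.013$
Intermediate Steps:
$s = 31462$ ($s = -3 + 31465 = 31462$)
$\frac{14622}{30247} - \frac{47079}{s} = \frac{14622}{30247} - \frac{47079}{31462} = - \frac{963961149}{951631114}$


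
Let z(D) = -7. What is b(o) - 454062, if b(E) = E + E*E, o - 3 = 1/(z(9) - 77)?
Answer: -3203777387/7056 ≈ -4.5405e+5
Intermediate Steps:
o = 251/84 (o = 3 + 1/(-7 - 77) = 3 + 1/(-84) = 3 - 1/84 = 251/84 ≈ 2.9881)
b(E) = E + E²
b(o) - 454062 = 251*(1 + 251/84)/84 - 454062 = (251/84)*(335/84) - 454062 = 84085/7056 - 454062 = -3203777387/7056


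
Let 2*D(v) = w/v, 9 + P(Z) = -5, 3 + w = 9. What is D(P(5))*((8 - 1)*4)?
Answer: -6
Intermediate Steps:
w = 6 (w = -3 + 9 = 6)
P(Z) = -14 (P(Z) = -9 - 5 = -14)
D(v) = 3/v (D(v) = (6/v)/2 = 3/v)
D(P(5))*((8 - 1)*4) = (3/(-14))*((8 - 1)*4) = (3*(-1/14))*(7*4) = -3/14*28 = -6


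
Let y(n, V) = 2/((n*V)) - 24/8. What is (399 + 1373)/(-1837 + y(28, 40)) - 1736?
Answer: -1789764984/1030399 ≈ -1737.0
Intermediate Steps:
y(n, V) = -3 + 2/(V*n) (y(n, V) = 2/((V*n)) - 24*⅛ = 2*(1/(V*n)) - 3 = 2/(V*n) - 3 = -3 + 2/(V*n))
(399 + 1373)/(-1837 + y(28, 40)) - 1736 = (399 + 1373)/(-1837 + (-3 + 2/(40*28))) - 1736 = 1772/(-1837 + (-3 + 2*(1/40)*(1/28))) - 1736 = 1772/(-1837 + (-3 + 1/560)) - 1736 = 1772/(-1837 - 1679/560) - 1736 = 1772/(-1030399/560) - 1736 = 1772*(-560/1030399) - 1736 = -992320/1030399 - 1736 = -1789764984/1030399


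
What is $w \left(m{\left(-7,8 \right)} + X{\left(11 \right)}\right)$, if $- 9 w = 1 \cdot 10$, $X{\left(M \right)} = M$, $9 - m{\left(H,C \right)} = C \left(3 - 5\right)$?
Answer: $-40$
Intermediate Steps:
$m{\left(H,C \right)} = 9 + 2 C$ ($m{\left(H,C \right)} = 9 - C \left(3 - 5\right) = 9 - C \left(-2\right) = 9 - - 2 C = 9 + 2 C$)
$w = - \frac{10}{9}$ ($w = - \frac{1 \cdot 10}{9} = \left(- \frac{1}{9}\right) 10 = - \frac{10}{9} \approx -1.1111$)
$w \left(m{\left(-7,8 \right)} + X{\left(11 \right)}\right) = - \frac{10 \left(\left(9 + 2 \cdot 8\right) + 11\right)}{9} = - \frac{10 \left(\left(9 + 16\right) + 11\right)}{9} = - \frac{10 \left(25 + 11\right)}{9} = \left(- \frac{10}{9}\right) 36 = -40$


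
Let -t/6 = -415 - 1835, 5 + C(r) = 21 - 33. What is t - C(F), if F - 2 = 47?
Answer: 13517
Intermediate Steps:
F = 49 (F = 2 + 47 = 49)
C(r) = -17 (C(r) = -5 + (21 - 33) = -5 - 12 = -17)
t = 13500 (t = -6*(-415 - 1835) = -6*(-2250) = 13500)
t - C(F) = 13500 - 1*(-17) = 13500 + 17 = 13517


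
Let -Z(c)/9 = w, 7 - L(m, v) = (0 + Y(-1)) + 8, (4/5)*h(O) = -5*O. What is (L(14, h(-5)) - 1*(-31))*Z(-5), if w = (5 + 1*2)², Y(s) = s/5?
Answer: -66591/5 ≈ -13318.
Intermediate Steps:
Y(s) = s/5 (Y(s) = s*(⅕) = s/5)
w = 49 (w = (5 + 2)² = 7² = 49)
h(O) = -25*O/4 (h(O) = 5*(-5*O)/4 = -25*O/4)
L(m, v) = -⅘ (L(m, v) = 7 - ((0 + (⅕)*(-1)) + 8) = 7 - ((0 - ⅕) + 8) = 7 - (-⅕ + 8) = 7 - 1*39/5 = 7 - 39/5 = -⅘)
Z(c) = -441 (Z(c) = -9*49 = -441)
(L(14, h(-5)) - 1*(-31))*Z(-5) = (-⅘ - 1*(-31))*(-441) = (-⅘ + 31)*(-441) = (151/5)*(-441) = -66591/5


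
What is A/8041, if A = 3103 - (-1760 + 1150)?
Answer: 3713/8041 ≈ 0.46176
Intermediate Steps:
A = 3713 (A = 3103 - 1*(-610) = 3103 + 610 = 3713)
A/8041 = 3713/8041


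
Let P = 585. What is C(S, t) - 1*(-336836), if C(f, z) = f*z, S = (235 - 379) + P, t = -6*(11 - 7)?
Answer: 326252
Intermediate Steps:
t = -24 (t = -6*4 = -24)
S = 441 (S = (235 - 379) + 585 = -144 + 585 = 441)
C(S, t) - 1*(-336836) = 441*(-24) - 1*(-336836) = -10584 + 336836 = 326252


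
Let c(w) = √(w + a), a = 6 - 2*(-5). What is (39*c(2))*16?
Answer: 1872*√2 ≈ 2647.4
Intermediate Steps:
a = 16 (a = 6 + 10 = 16)
c(w) = √(16 + w) (c(w) = √(w + 16) = √(16 + w))
(39*c(2))*16 = (39*√(16 + 2))*16 = (39*√18)*16 = (39*(3*√2))*16 = (117*√2)*16 = 1872*√2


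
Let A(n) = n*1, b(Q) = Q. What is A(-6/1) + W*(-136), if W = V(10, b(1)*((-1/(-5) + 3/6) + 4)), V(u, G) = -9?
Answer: 1218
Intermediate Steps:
A(n) = n
W = -9
A(-6/1) + W*(-136) = -6/1 - 9*(-136) = -6*1 + 1224 = -6 + 1224 = 1218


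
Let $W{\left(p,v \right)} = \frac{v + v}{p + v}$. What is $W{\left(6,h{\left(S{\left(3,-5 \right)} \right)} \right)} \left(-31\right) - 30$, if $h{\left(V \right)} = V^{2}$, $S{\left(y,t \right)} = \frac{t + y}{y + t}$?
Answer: $- \frac{272}{7} \approx -38.857$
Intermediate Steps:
$S{\left(y,t \right)} = 1$ ($S{\left(y,t \right)} = \frac{t + y}{t + y} = 1$)
$W{\left(p,v \right)} = \frac{2 v}{p + v}$
$W{\left(6,h{\left(S{\left(3,-5 \right)} \right)} \right)} \left(-31\right) - 30 = \frac{2 \cdot 1^{2}}{6 + 1^{2}} \left(-31\right) - 30 = 2 \cdot 1 \frac{1}{6 + 1} \left(-31\right) - 30 = 2 \cdot 1 \cdot \frac{1}{7} \left(-31\right) - 30 = \frac{2}{7} \left(-31\right) - 30 = - \frac{62}{7} - 30 = - \frac{272}{7}$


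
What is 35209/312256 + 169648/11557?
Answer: 7625788043/515534656 ≈ 14.792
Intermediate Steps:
35209/312256 + 169648/11557 = 7625788043/515534656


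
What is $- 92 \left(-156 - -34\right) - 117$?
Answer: $11107$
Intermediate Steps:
$- 92 \left(-156 - -34\right) - 117 = - 92 \left(-156 + 34\right) - 117 = \left(-92\right) \left(-122\right) - 117 = 11224 - 117 = 11107$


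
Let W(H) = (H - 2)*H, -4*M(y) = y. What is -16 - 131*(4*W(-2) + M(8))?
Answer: -3946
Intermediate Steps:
M(y) = -y/4
W(H) = H*(-2 + H) (W(H) = (-2 + H)*H = H*(-2 + H))
-16 - 131*(4*W(-2) + M(8)) = -16 - 131*(4*(-2*(-2 - 2)) - ¼*8) = -16 - 131*(4*(-2*(-4)) - 2) = -16 - 131*(4*8 - 2) = -16 - 131*(32 - 2) = -16 - 131*30 = -16 - 3930 = -3946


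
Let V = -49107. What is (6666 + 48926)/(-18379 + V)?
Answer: -27796/33743 ≈ -0.82376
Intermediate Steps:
(6666 + 48926)/(-18379 + V) = (6666 + 48926)/(-18379 - 49107) = 55592/(-67486) = 55592*(-1/67486) = -27796/33743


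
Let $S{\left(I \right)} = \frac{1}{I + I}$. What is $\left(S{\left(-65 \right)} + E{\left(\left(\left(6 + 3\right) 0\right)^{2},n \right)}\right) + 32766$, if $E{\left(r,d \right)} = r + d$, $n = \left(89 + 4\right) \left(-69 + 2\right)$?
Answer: $\frac{3449549}{130} \approx 26535.0$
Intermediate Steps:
$n = -6231$ ($n = 93 \left(-67\right) = -6231$)
$S{\left(I \right)} = \frac{1}{2 I}$
$E{\left(r,d \right)} = d + r$
$\left(S{\left(-65 \right)} + E{\left(\left(\left(6 + 3\right) 0\right)^{2},n \right)}\right) + 32766 = \left(\frac{1}{2 \left(-65\right)} - \left(6231 - \left(\left(6 + 3\right) 0\right)^{2}\right)\right) + 32766 = \left(\frac{1}{2} \left(- \frac{1}{65}\right) - \left(6231 - \left(9 \cdot 0\right)^{2}\right)\right) + 32766 = \left(- \frac{1}{130} - \left(6231 - 0^{2}\right)\right) + 32766 = \left(- \frac{1}{130} + \left(-6231 + 0\right)\right) + 32766 = \left(- \frac{1}{130} - 6231\right) + 32766 = - \frac{810031}{130} + 32766 = \frac{3449549}{130}$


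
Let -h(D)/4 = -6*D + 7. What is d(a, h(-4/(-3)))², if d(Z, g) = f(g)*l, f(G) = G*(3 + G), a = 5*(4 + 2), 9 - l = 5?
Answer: 12544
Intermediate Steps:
l = 4 (l = 9 - 1*5 = 9 - 5 = 4)
a = 30 (a = 5*6 = 30)
h(D) = -28 + 24*D (h(D) = -4*(-6*D + 7) = -4*(7 - 6*D) = -28 + 24*D)
d(Z, g) = 4*g*(3 + g) (d(Z, g) = (g*(3 + g))*4 = 4*g*(3 + g))
d(a, h(-4/(-3)))² = (4*(-28 + 24*(-4/(-3)))*(3 + (-28 + 24*(-4/(-3)))))² = (4*(-28 + 24*(-4*(-⅓)))*(3 + (-28 + 24*(-4*(-⅓)))))² = (4*(-28 + 24*(4/3))*(3 + (-28 + 24*(4/3))))² = (4*(-28 + 32)*(3 + (-28 + 32)))² = (4*4*(3 + 4))² = (4*4*7)² = 112² = 12544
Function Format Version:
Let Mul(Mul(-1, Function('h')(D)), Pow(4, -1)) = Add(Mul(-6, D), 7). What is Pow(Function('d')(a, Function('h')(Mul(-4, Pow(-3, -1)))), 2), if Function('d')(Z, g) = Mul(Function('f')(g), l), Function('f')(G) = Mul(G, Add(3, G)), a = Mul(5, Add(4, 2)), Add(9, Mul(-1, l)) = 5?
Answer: 12544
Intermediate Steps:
l = 4 (l = Add(9, Mul(-1, 5)) = Add(9, -5) = 4)
a = 30 (a = Mul(5, 6) = 30)
Function('h')(D) = Add(-28, Mul(24, D)) (Function('h')(D) = Mul(-4, Add(Mul(-6, D), 7)) = Mul(-4, Add(7, Mul(-6, D))) = Add(-28, Mul(24, D)))
Function('d')(Z, g) = Mul(4, g, Add(3, g)) (Function('d')(Z, g) = Mul(Mul(g, Add(3, g)), 4) = Mul(4, g, Add(3, g)))
Pow(Function('d')(a, Function('h')(Mul(-4, Pow(-3, -1)))), 2) = Pow(Mul(4, Add(-28, Mul(24, Mul(-4, Pow(-3, -1)))), Add(3, Add(-28, Mul(24, Mul(-4, Pow(-3, -1)))))), 2) = Pow(Mul(4, Add(-28, Mul(24, Mul(-4, Rational(-1, 3)))), Add(3, Add(-28, Mul(24, Mul(-4, Rational(-1, 3)))))), 2) = Pow(Mul(4, Add(-28, Mul(24, Rational(4, 3))), Add(3, Add(-28, Mul(24, Rational(4, 3))))), 2) = Pow(Mul(4, Add(-28, 32), Add(3, Add(-28, 32))), 2) = Pow(Mul(4, 4, Add(3, 4)), 2) = Pow(Mul(4, 4, 7), 2) = Pow(112, 2) = 12544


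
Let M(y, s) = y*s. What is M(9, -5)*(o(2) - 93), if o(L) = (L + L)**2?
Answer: 3465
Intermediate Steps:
M(y, s) = s*y
o(L) = 4*L**2 (o(L) = (2*L)**2 = 4*L**2)
M(9, -5)*(o(2) - 93) = (-5*9)*(4*2**2 - 93) = -45*(4*4 - 93) = -45*(16 - 93) = -45*(-77) = 3465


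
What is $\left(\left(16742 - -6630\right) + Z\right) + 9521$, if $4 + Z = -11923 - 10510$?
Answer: $10456$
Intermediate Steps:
$Z = -22437$ ($Z = -4 - 22433 = -22437$)
$\left(\left(16742 - -6630\right) + Z\right) + 9521 = \left(\left(16742 - -6630\right) - 22437\right) + 9521 = \left(\left(16742 + 6630\right) - 22437\right) + 9521 = \left(23372 - 22437\right) + 9521 = 935 + 9521 = 10456$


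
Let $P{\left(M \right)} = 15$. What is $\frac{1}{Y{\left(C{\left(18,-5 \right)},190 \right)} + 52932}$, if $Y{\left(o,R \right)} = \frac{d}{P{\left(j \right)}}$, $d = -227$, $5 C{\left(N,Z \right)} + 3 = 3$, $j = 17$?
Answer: $\frac{15}{793753} \approx 1.8898 \cdot 10^{-5}$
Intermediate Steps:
$C{\left(N,Z \right)} = 0$ ($C{\left(N,Z \right)} = - \frac{3}{5} + \frac{1}{5} \cdot 3 = - \frac{3}{5} + \frac{3}{5} = 0$)
$Y{\left(o,R \right)} = - \frac{227}{15}$
$\frac{1}{Y{\left(C{\left(18,-5 \right)},190 \right)} + 52932} = \frac{1}{- \frac{227}{15} + 52932} = \frac{1}{\frac{793753}{15}} = \frac{15}{793753}$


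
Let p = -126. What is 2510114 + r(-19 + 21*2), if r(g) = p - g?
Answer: 2509965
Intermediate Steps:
r(g) = -126 - g
2510114 + r(-19 + 21*2) = 2510114 + (-126 - (-19 + 21*2)) = 2510114 + (-126 - (-19 + 42)) = 2510114 + (-126 - 1*23) = 2510114 + (-126 - 23) = 2510114 - 149 = 2509965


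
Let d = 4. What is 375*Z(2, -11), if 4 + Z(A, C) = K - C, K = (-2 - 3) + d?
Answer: 2250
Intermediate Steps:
K = -1 (K = (-2 - 3) + 4 = -5 + 4 = -1)
Z(A, C) = -5 - C (Z(A, C) = -4 + (-1 - C) = -5 - C)
375*Z(2, -11) = 375*(-5 - 1*(-11)) = 375*(-5 + 11) = 375*6 = 2250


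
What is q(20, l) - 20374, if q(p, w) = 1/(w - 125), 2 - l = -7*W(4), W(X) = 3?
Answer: -2078149/102 ≈ -20374.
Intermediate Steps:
l = 23 (l = 2 - (-7)*3 = 2 - 1*(-21) = 2 + 21 = 23)
q(p, w) = 1/(-125 + w)
q(20, l) - 20374 = 1/(-125 + 23) - 20374 = 1/(-102) - 20374 = -1/102 - 20374 = -2078149/102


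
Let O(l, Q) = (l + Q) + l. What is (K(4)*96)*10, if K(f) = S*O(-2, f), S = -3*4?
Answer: 0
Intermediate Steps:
S = -12 (S = -3*4 = -12)
O(l, Q) = Q + 2*l (O(l, Q) = (Q + l) + l = Q + 2*l)
K(f) = 48 - 12*f (K(f) = -12*(f + 2*(-2)) = -12*(f - 4) = -12*(-4 + f) = 48 - 12*f)
(K(4)*96)*10 = ((48 - 12*4)*96)*10 = ((48 - 48)*96)*10 = (0*96)*10 = 0*10 = 0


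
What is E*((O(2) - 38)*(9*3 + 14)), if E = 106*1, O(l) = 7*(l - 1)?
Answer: -134726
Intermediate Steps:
O(l) = -7 + 7*l (O(l) = 7*(-1 + l) = -7 + 7*l)
E = 106
E*((O(2) - 38)*(9*3 + 14)) = 106*(((-7 + 7*2) - 38)*(9*3 + 14)) = 106*(((-7 + 14) - 38)*(27 + 14)) = 106*((7 - 38)*41) = 106*(-31*41) = 106*(-1271) = -134726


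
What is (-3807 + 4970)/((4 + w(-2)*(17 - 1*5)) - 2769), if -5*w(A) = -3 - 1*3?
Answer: -5815/13753 ≈ -0.42282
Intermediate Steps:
w(A) = 6/5 (w(A) = -(-3 - 1*3)/5 = -(-3 - 3)/5 = -1/5*(-6) = 6/5)
(-3807 + 4970)/((4 + w(-2)*(17 - 1*5)) - 2769) = (-3807 + 4970)/((4 + 6*(17 - 1*5)/5) - 2769) = 1163/((4 + 6*(17 - 5)/5) - 2769) = 1163/((4 + (6/5)*12) - 2769) = 1163/((4 + 72/5) - 2769) = 1163/(92/5 - 2769) = 1163/(-13753/5) = 1163*(-5/13753) = -5815/13753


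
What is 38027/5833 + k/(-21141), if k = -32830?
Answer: 995426197/123315453 ≈ 8.0722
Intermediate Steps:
38027/5833 + k/(-21141) = 38027/5833 - 32830/(-21141) = 38027*(1/5833) - 32830*(-1/21141) = 38027/5833 + 32830/21141 = 995426197/123315453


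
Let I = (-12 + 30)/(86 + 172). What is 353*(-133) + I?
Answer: -2018804/43 ≈ -46949.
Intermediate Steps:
I = 3/43 (I = 18/258 = 18*(1/258) = 3/43 ≈ 0.069767)
353*(-133) + I = 353*(-133) + 3/43 = -46949 + 3/43 = -2018804/43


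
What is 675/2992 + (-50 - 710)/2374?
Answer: -335735/3551504 ≈ -0.094533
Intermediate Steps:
675/2992 + (-50 - 710)/2374 = 675*(1/2992) - 760*1/2374 = 675/2992 - 380/1187 = -335735/3551504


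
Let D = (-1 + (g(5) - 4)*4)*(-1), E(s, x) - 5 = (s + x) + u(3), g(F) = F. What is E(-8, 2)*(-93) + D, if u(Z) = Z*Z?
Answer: -747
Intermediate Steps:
u(Z) = Z**2
E(s, x) = 14 + s + x (E(s, x) = 5 + ((s + x) + 3**2) = 5 + ((s + x) + 9) = 5 + (9 + s + x) = 14 + s + x)
D = -3 (D = (-1 + (5 - 4)*4)*(-1) = (-1 + 1*4)*(-1) = (-1 + 4)*(-1) = 3*(-1) = -3)
E(-8, 2)*(-93) + D = (14 - 8 + 2)*(-93) - 3 = 8*(-93) - 3 = -744 - 3 = -747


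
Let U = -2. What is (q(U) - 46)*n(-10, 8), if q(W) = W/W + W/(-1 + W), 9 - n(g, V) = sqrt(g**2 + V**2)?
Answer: -399 + 266*sqrt(41)/3 ≈ 168.74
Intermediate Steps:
n(g, V) = 9 - sqrt(V**2 + g**2) (n(g, V) = 9 - sqrt(g**2 + V**2) = 9 - sqrt(V**2 + g**2))
q(W) = 1 + W/(-1 + W)
(q(U) - 46)*n(-10, 8) = ((-1 + 2*(-2))/(-1 - 2) - 46)*(9 - sqrt(8**2 + (-10)**2)) = ((-1 - 4)/(-3) - 46)*(9 - sqrt(64 + 100)) = (-1/3*(-5) - 46)*(9 - sqrt(164)) = (5/3 - 46)*(9 - 2*sqrt(41)) = -133*(9 - 2*sqrt(41))/3 = -399 + 266*sqrt(41)/3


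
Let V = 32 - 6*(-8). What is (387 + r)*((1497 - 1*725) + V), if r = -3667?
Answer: -2794560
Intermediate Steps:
V = 80 (V = 32 + 48 = 80)
(387 + r)*((1497 - 1*725) + V) = (387 - 3667)*((1497 - 1*725) + 80) = -3280*((1497 - 725) + 80) = -3280*(772 + 80) = -3280*852 = -2794560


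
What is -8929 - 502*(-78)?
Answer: 30227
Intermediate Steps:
-8929 - 502*(-78) = -8929 + 39156 = 30227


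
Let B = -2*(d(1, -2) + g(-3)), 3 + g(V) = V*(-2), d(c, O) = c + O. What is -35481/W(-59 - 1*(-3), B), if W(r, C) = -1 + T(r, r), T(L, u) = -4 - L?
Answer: -11827/17 ≈ -695.71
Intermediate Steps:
d(c, O) = O + c
g(V) = -3 - 2*V (g(V) = -3 + V*(-2) = -3 - 2*V)
B = -4 (B = -2*((-2 + 1) + (-3 - 2*(-3))) = -2*(-1 + (-3 + 6)) = -2*(-1 + 3) = -2*2 = -4)
W(r, C) = -5 - r (W(r, C) = -1 + (-4 - r) = -5 - r)
-35481/W(-59 - 1*(-3), B) = -35481/(-5 - (-59 - 1*(-3))) = -35481/(-5 - (-59 + 3)) = -35481/(-5 - 1*(-56)) = -35481/(-5 + 56) = -35481/51 = -35481*1/51 = -11827/17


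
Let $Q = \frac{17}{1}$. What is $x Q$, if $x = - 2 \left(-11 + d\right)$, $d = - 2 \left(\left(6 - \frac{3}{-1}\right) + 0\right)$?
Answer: $986$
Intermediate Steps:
$d = -18$ ($d = - 2 \left(\left(6 - -3\right) + 0\right) = - 2 \left(\left(6 + 3\right) + 0\right) = - 2 \left(9 + 0\right) = \left(-2\right) 9 = -18$)
$Q = 17$ ($Q = 17 \cdot 1 = 17$)
$x = 58$ ($x = - 2 \left(-11 - 18\right) = \left(-2\right) \left(-29\right) = 58$)
$x Q = 58 \cdot 17 = 986$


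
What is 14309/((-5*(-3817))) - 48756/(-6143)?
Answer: 1018408447/117239155 ≈ 8.6866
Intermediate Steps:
14309/((-5*(-3817))) - 48756/(-6143) = 14309/19085 - 48756*(-1/6143) = 14309*(1/19085) + 48756/6143 = 14309/19085 + 48756/6143 = 1018408447/117239155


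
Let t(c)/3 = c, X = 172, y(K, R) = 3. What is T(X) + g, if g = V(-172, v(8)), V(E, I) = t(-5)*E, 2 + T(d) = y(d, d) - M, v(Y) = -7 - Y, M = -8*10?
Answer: 2661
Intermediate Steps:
t(c) = 3*c
M = -80
T(d) = 81 (T(d) = -2 + (3 - 1*(-80)) = -2 + (3 + 80) = -2 + 83 = 81)
V(E, I) = -15*E (V(E, I) = (3*(-5))*E = -15*E)
g = 2580 (g = -15*(-172) = 2580)
T(X) + g = 81 + 2580 = 2661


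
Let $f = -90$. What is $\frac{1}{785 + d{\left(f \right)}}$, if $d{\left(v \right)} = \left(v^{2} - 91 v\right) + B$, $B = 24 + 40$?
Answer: $\frac{1}{17139} \approx 5.8346 \cdot 10^{-5}$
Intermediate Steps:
$B = 64$
$d{\left(v \right)} = 64 + v^{2} - 91 v$ ($d{\left(v \right)} = \left(v^{2} - 91 v\right) + 64 = 64 + v^{2} - 91 v$)
$\frac{1}{785 + d{\left(f \right)}} = \frac{1}{785 + \left(64 + \left(-90\right)^{2} - -8190\right)} = \frac{1}{785 + \left(64 + 8100 + 8190\right)} = \frac{1}{785 + 16354} = \frac{1}{17139}$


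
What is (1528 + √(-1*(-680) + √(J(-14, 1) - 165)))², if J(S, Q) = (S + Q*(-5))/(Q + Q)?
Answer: (3056 + √2*√(1360 + I*√698))²/4 ≈ 2.4152e+6 + 787.22*I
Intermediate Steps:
J(S, Q) = (S - 5*Q)/(2*Q) (J(S, Q) = (S - 5*Q)/((2*Q)) = (S - 5*Q)*(1/(2*Q)) = (S - 5*Q)/(2*Q))
(1528 + √(-1*(-680) + √(J(-14, 1) - 165)))² = (1528 + √(-1*(-680) + √((½)*(-14 - 5*1)/1 - 165)))² = (1528 + √(680 + √((½)*1*(-14 - 5) - 165)))² = (1528 + √(680 + √((½)*1*(-19) - 165)))² = (1528 + √(680 + √(-19/2 - 165)))² = (1528 + √(680 + √(-349/2)))² = (1528 + √(680 + I*√698/2))²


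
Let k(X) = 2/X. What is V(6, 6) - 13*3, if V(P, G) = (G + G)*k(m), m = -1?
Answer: -63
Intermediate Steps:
V(P, G) = -4*G (V(P, G) = (G + G)*(2/(-1)) = (2*G)*(2*(-1)) = (2*G)*(-2) = -4*G)
V(6, 6) - 13*3 = -4*6 - 13*3 = -24 - 39 = -63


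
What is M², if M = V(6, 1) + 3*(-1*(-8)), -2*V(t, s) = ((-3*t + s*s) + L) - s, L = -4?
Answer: 1225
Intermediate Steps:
V(t, s) = 2 + s/2 - s²/2 + 3*t/2 (V(t, s) = -(((-3*t + s*s) - 4) - s)/2 = -(((-3*t + s²) - 4) - s)/2 = -(((s² - 3*t) - 4) - s)/2 = -((-4 + s² - 3*t) - s)/2 = -(-4 + s² - s - 3*t)/2 = 2 + s/2 - s²/2 + 3*t/2)
M = 35 (M = (2 + (½)*1 - ½*1² + (3/2)*6) + 3*(-1*(-8)) = (2 + ½ - ½*1 + 9) + 3*8 = (2 + ½ - ½ + 9) + 24 = 11 + 24 = 35)
M² = 35² = 1225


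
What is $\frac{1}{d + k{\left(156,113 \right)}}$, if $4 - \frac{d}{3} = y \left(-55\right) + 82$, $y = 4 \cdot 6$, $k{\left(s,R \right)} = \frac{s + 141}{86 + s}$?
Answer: $\frac{22}{81999} \approx 0.0002683$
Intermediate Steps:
$k{\left(s,R \right)} = \frac{141 + s}{86 + s}$
$y = 24$
$d = 3726$ ($d = 12 - 3 \left(24 \left(-55\right) + 82\right) = 12 - 3 \left(-1320 + 82\right) = 12 - -3714 = 12 + 3714 = 3726$)
$\frac{1}{d + k{\left(156,113 \right)}} = \frac{1}{3726 + \frac{141 + 156}{86 + 156}} = \frac{1}{3726 + \frac{1}{242} \cdot 297} = \frac{1}{3726 + \frac{27}{22}} = \frac{1}{\frac{81999}{22}} = \frac{22}{81999}$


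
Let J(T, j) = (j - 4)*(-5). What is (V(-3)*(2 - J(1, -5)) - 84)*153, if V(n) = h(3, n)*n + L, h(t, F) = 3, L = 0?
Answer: 46359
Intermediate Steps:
J(T, j) = 20 - 5*j (J(T, j) = (-4 + j)*(-5) = 20 - 5*j)
V(n) = 3*n (V(n) = 3*n + 0 = 3*n)
(V(-3)*(2 - J(1, -5)) - 84)*153 = ((3*(-3))*(2 - (20 - 5*(-5))) - 84)*153 = (-9*(2 - (20 + 25)) - 84)*153 = (-9*(2 - 1*45) - 84)*153 = (-9*(2 - 45) - 84)*153 = (-9*(-43) - 84)*153 = (387 - 84)*153 = 303*153 = 46359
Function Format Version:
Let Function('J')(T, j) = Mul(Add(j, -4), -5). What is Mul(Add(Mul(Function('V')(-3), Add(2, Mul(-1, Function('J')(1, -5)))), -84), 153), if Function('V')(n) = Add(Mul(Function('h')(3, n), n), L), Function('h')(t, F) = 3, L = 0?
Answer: 46359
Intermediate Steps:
Function('J')(T, j) = Add(20, Mul(-5, j)) (Function('J')(T, j) = Mul(Add(-4, j), -5) = Add(20, Mul(-5, j)))
Function('V')(n) = Mul(3, n) (Function('V')(n) = Add(Mul(3, n), 0) = Mul(3, n))
Mul(Add(Mul(Function('V')(-3), Add(2, Mul(-1, Function('J')(1, -5)))), -84), 153) = Mul(Add(Mul(Mul(3, -3), Add(2, Mul(-1, Add(20, Mul(-5, -5))))), -84), 153) = Mul(Add(Mul(-9, Add(2, Mul(-1, Add(20, 25)))), -84), 153) = Mul(Add(Mul(-9, Add(2, Mul(-1, 45))), -84), 153) = Mul(Add(Mul(-9, Add(2, -45)), -84), 153) = Mul(Add(Mul(-9, -43), -84), 153) = Mul(Add(387, -84), 153) = Mul(303, 153) = 46359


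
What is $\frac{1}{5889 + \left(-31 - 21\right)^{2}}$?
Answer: $\frac{1}{8593} \approx 0.00011637$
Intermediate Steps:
$\frac{1}{5889 + \left(-31 - 21\right)^{2}} = \frac{1}{5889 + \left(-52\right)^{2}} = \frac{1}{5889 + 2704} = \frac{1}{8593}$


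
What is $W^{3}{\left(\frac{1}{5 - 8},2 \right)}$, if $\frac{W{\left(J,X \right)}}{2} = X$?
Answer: $64$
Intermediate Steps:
$W{\left(J,X \right)} = 2 X$
$W^{3}{\left(\frac{1}{5 - 8},2 \right)} = \left(2 \cdot 2\right)^{3} = 4^{3} = 64$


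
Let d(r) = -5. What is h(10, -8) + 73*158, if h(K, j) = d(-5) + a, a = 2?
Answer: 11531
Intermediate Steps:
h(K, j) = -3 (h(K, j) = -5 + 2 = -3)
h(10, -8) + 73*158 = -3 + 73*158 = -3 + 11534 = 11531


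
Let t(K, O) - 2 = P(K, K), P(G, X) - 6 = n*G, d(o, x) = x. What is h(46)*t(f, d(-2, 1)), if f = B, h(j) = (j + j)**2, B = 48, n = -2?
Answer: -744832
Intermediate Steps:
P(G, X) = 6 - 2*G
h(j) = 4*j**2 (h(j) = (2*j)**2 = 4*j**2)
f = 48
t(K, O) = 8 - 2*K (t(K, O) = 2 + (6 - 2*K) = 8 - 2*K)
h(46)*t(f, d(-2, 1)) = (4*46**2)*(8 - 2*48) = (4*2116)*(8 - 96) = 8464*(-88) = -744832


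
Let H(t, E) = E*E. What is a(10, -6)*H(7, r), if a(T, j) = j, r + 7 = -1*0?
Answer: -294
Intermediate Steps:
r = -7 (r = -7 - 1*0 = -7 + 0 = -7)
H(t, E) = E²
a(10, -6)*H(7, r) = -6*(-7)² = -6*49 = -294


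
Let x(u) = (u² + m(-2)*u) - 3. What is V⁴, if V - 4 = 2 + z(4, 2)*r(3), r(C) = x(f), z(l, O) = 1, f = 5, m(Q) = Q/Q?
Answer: 1185921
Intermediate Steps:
m(Q) = 1
x(u) = -3 + u + u² (x(u) = (u² + 1*u) - 3 = (u² + u) - 3 = (u + u²) - 3 = -3 + u + u²)
r(C) = 27 (r(C) = -3 + 5 + 5² = -3 + 5 + 25 = 27)
V = 33 (V = 4 + (2 + 1*27) = 4 + (2 + 27) = 4 + 29 = 33)
V⁴ = 33⁴ = 1185921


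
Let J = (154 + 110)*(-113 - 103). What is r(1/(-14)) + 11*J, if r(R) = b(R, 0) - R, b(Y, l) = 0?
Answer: -8781695/14 ≈ -6.2726e+5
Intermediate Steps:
r(R) = -R (r(R) = 0 - R = -R)
J = -57024 (J = 264*(-216) = -57024)
r(1/(-14)) + 11*J = -1/(-14) + 11*(-57024) = -1*(-1/14) - 627264 = 1/14 - 627264 = -8781695/14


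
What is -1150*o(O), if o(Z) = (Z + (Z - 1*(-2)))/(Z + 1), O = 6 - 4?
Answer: -2300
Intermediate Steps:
O = 2
o(Z) = (2 + 2*Z)/(1 + Z) (o(Z) = (Z + (Z + 2))/(1 + Z) = (Z + (2 + Z))/(1 + Z) = (2 + 2*Z)/(1 + Z))
-1150*o(O) = -1150*2 = -2300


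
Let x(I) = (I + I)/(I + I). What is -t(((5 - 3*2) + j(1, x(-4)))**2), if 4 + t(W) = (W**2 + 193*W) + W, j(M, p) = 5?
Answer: -3356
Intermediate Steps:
x(I) = 1 (x(I) = (2*I)/((2*I)) = (2*I)*(1/(2*I)) = 1)
t(W) = -4 + W**2 + 194*W (t(W) = -4 + ((W**2 + 193*W) + W) = -4 + (W**2 + 194*W) = -4 + W**2 + 194*W)
-t(((5 - 3*2) + j(1, x(-4)))**2) = -(-4 + (((5 - 3*2) + 5)**2)**2 + 194*((5 - 3*2) + 5)**2) = -(-4 + (((5 - 6) + 5)**2)**2 + 194*((5 - 6) + 5)**2) = -(-4 + ((-1 + 5)**2)**2 + 194*(-1 + 5)**2) = -(-4 + (4**2)**2 + 194*4**2) = -(-4 + 16**2 + 194*16) = -(-4 + 256 + 3104) = -1*3356 = -3356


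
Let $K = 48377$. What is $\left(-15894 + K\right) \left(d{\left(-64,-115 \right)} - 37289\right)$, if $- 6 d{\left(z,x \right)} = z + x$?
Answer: $- \frac{7261737065}{6} \approx -1.2103 \cdot 10^{9}$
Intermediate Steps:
$d{\left(z,x \right)} = - \frac{x}{6} - \frac{z}{6}$ ($d{\left(z,x \right)} = - \frac{z + x}{6} = - \frac{x + z}{6} = - \frac{x}{6} - \frac{z}{6}$)
$\left(-15894 + K\right) \left(d{\left(-64,-115 \right)} - 37289\right) = \left(-15894 + 48377\right) \left(\left(\left(- \frac{1}{6}\right) \left(-115\right) - - \frac{32}{3}\right) - 37289\right) = 32483 \left(\left(\frac{115}{6} + \frac{32}{3}\right) - 37289\right) = 32483 \left(\frac{179}{6} - 37289\right) = 32483 \left(- \frac{223555}{6}\right) = - \frac{7261737065}{6}$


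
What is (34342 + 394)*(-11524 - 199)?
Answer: -407210128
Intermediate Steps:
(34342 + 394)*(-11524 - 199) = 34736*(-11723) = -407210128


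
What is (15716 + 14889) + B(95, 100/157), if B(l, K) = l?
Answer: 30700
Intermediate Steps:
(15716 + 14889) + B(95, 100/157) = (15716 + 14889) + 95 = 30605 + 95 = 30700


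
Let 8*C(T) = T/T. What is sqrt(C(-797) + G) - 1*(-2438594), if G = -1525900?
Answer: 2438594 + I*sqrt(24414398)/4 ≈ 2.4386e+6 + 1235.3*I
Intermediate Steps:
C(T) = 1/8 (C(T) = (T/T)/8 = (1/8)*1 = 1/8)
sqrt(C(-797) + G) - 1*(-2438594) = sqrt(1/8 - 1525900) - 1*(-2438594) = sqrt(-12207199/8) + 2438594 = I*sqrt(24414398)/4 + 2438594 = 2438594 + I*sqrt(24414398)/4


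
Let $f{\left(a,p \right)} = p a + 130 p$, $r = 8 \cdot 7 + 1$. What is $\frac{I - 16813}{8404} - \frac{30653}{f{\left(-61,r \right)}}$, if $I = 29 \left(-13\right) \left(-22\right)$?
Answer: $- \frac{291113039}{33052932} \approx -8.8075$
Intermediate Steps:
$I = 8294$ ($I = \left(-377\right) \left(-22\right) = 8294$)
$r = 57$ ($r = 56 + 1 = 57$)
$f{\left(a,p \right)} = 130 p + a p$ ($f{\left(a,p \right)} = a p + 130 p = 130 p + a p$)
$\frac{I - 16813}{8404} - \frac{30653}{f{\left(-61,r \right)}} = \frac{8294 - 16813}{8404} - \frac{30653}{57 \left(130 - 61\right)} = \left(8294 - 16813\right) \frac{1}{8404} - \frac{30653}{57 \cdot 69} = \left(-8519\right) \frac{1}{8404} - \frac{30653}{3933} = - \frac{8519}{8404} - \frac{30653}{3933} = - \frac{291113039}{33052932}$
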